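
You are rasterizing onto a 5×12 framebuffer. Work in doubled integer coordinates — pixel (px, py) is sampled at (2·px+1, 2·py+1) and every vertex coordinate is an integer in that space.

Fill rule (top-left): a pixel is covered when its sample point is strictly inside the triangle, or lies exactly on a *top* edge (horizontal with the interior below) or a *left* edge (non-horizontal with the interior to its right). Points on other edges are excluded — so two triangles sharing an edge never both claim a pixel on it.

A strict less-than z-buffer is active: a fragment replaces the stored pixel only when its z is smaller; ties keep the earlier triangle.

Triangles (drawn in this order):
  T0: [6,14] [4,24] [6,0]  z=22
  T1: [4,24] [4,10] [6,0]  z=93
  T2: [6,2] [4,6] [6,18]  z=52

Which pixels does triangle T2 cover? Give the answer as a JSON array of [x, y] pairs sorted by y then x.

T0:
  2·area = 28
  edge (6, 14)→(4, 24): d=(-2,10) right/bottom  bias=-1
  edge (4, 24)→(6, 0): d=(2,-24) top-left  bias=+0
  edge (6, 0)→(6, 14): d=(0,14) right/bottom  bias=-1
    (3,4)@(7, 9): e=[0,42,-14] → ·  [on edge]
    (2,6)@(5, 13): e=[12,2,14] → #
    (3,6)@(7, 13): e=[-8,50,-14] → ·
    (2,7)@(5, 15): e=[8,6,14] → #
    (3,7)@(7, 15): e=[-12,54,-14] → ·
    (2,8)@(5, 17): e=[4,10,14] → #
    (3,8)@(7, 17): e=[-16,58,-14] → ·
    (2,9)@(5, 19): e=[0,14,14] → ·  [on edge]
  covered (3 px):
    · · · · ·
    · · · · ·
    · · · · ·
    · · · · ·
    · · · · ·
    · · · · ·
    · · # · ·
    · · # · ·
    · · # · ·
    · · · · ·
    · · · · ·
    · · · · ·
T1:
  2·area = 28
  edge (4, 24)→(4, 10): d=(0,-14) top-left  bias=+0
  edge (4, 10)→(6, 0): d=(2,-10) top-left  bias=+0
  edge (6, 0)→(4, 24): d=(-2,24) right/bottom  bias=-1
    (2,2)@(5, 5): e=[14,0,14] → #  [on edge]
    (3,2)@(7, 5): e=[42,20,-34] → ·
    (2,3)@(5, 7): e=[14,4,10] → #
    (3,3)@(7, 7): e=[42,24,-38] → ·
    (2,4)@(5, 9): e=[14,8,6] → #
    (3,4)@(7, 9): e=[42,28,-42] → ·
    (2,5)@(5, 11): e=[14,12,2] → #
    (3,5)@(7, 11): e=[42,32,-46] → ·
    (2,6)@(5, 13): e=[14,16,-2] → ·
    (1,7)@(3, 15): e=[-14,0,42] → ·  [on edge]
  covered (4 px):
    · · · · ·
    · · · · ·
    · · # · ·
    · · # · ·
    · · # · ·
    · · # · ·
    · · · · ·
    · · · · ·
    · · · · ·
    · · · · ·
    · · · · ·
    · · · · ·
T2:
  2·area = 32  (B↔C swapped to make it positive)
  edge (6, 2)→(6, 18): d=(0,16) right/bottom  bias=-1
  edge (6, 18)→(4, 6): d=(-2,-12) top-left  bias=+0
  edge (4, 6)→(6, 2): d=(2,-4) top-left  bias=+0
    (2,2)@(5, 5): e=[16,14,2] → #
    (3,2)@(7, 5): e=[-16,38,10] → ·
    (2,3)@(5, 7): e=[16,10,6] → #
    (3,3)@(7, 7): e=[-16,34,14] → ·
    (2,4)@(5, 9): e=[16,6,10] → #
    (3,4)@(7, 9): e=[-16,30,18] → ·
    (2,5)@(5, 11): e=[16,2,14] → #
    (3,5)@(7, 11): e=[-16,26,22] → ·
    (2,6)@(5, 13): e=[16,-2,18] → ·
  covered (4 px):
    · · · · ·
    · · · · ·
    · · # · ·
    · · # · ·
    · · # · ·
    · · # · ·
    · · · · ·
    · · · · ·
    · · · · ·
    · · · · ·
    · · · · ·
    · · · · ·

Answer: [[2,2],[2,3],[2,4],[2,5]]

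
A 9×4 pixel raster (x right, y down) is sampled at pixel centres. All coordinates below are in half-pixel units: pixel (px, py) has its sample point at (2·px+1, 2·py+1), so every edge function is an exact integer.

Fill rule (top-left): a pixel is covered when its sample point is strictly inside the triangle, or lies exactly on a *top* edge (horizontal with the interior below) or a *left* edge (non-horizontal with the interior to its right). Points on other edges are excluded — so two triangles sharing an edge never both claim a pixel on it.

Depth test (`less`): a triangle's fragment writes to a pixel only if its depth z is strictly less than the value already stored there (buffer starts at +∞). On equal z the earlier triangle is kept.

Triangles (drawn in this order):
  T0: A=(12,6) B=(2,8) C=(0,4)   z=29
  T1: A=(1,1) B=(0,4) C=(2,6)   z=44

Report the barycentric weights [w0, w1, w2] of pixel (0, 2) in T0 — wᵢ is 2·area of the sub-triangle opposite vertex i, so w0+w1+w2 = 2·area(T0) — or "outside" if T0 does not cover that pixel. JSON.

T0:
  2·area = 44
  edge (12, 6)→(2, 8): d=(-10,2) right/bottom  bias=-1
  edge (2, 8)→(0, 4): d=(-2,-4) top-left  bias=+0
  edge (0, 4)→(12, 6): d=(12,2) right/bottom  bias=-1
    (0,2)@(1, 5): e=[32,2,10] → X
    (1,2)@(3, 5): e=[28,10,6] → X
    (2,2)@(5, 5): e=[24,18,2] → X
    (3,2)@(7, 5): e=[20,26,-2] → .
    (8,2)@(17, 5): e=[0,66,-22] → .  [on edge]
    (0,3)@(1, 7): e=[12,-2,34] → .
    (1,3)@(3, 7): e=[8,6,30] → X
    (3,3)@(7, 7): e=[0,22,22] → .  [on edge]
  covered (5 px):
    . . . . . . . . .
    . . . . . . . . .
    X X X . . . . . .
    . X X . . . . . .
T1:
  2·area = 8  (B↔C swapped to make it positive)
  edge (1, 1)→(2, 6): d=(1,5) right/bottom  bias=-1
  edge (2, 6)→(0, 4): d=(-2,-2) top-left  bias=+0
  edge (0, 4)→(1, 1): d=(1,-3) top-left  bias=+0
    (0,0)@(1, 1): e=[0,8,0] → .  [on edge]
    (0,1)@(1, 3): e=[2,4,2] → X
    (1,1)@(3, 3): e=[-8,8,8] → .
    (0,2)@(1, 5): e=[4,0,4] → X  [on edge]
    (1,2)@(3, 5): e=[-6,4,10] → .
    (0,3)@(1, 7): e=[6,-4,6] → .
    (1,3)@(3, 7): e=[-4,0,12] → .  [on edge]
  covered (2 px):
    . . . . . . . . .
    X . . . . . . . .
    X . . . . . . . .
    . . . . . . . . .

Final: [2,10,32]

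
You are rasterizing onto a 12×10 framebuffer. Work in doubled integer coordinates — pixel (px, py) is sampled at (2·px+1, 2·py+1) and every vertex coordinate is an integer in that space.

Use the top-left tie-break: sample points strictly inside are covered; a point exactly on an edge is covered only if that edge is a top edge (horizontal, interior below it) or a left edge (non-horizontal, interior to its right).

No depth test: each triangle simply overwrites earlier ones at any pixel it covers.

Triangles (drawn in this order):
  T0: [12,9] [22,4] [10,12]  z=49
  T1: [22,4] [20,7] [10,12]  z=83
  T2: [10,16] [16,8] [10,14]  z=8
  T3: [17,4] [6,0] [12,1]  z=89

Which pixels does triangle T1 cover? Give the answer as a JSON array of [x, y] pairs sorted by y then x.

T0:
  2·area = 20
  edge (12, 9)→(22, 4): d=(10,-5) top-left  bias=+0
  edge (22, 4)→(10, 12): d=(-12,8) right/bottom  bias=-1
  edge (10, 12)→(12, 9): d=(2,-3) top-left  bias=+0
    (8,3)@(17, 7): e=[5,4,11] → █
    (9,3)@(19, 7): e=[15,-12,17] → ·
    (6,4)@(13, 9): e=[5,12,3] → █
    (7,4)@(15, 9): e=[15,-4,9] → ·
    (8,4)@(17, 9): e=[25,-20,15] → ·
    (5,5)@(11, 11): e=[15,4,1] → █
    (6,5)@(13, 11): e=[25,-12,7] → ·
    (5,6)@(11, 13): e=[35,-20,5] → ·
  covered (3 px):
    · · · · · · · · · · · ·
    · · · · · · · · · · · ·
    · · · · · · · · · · · ·
    · · · · · · · · █ · · ·
    · · · · · · █ · · · · ·
    · · · · · █ · · · · · ·
    · · · · · · · · · · · ·
    · · · · · · · · · · · ·
    · · · · · · · · · · · ·
    · · · · · · · · · · · ·
T1:
  2·area = 20
  edge (22, 4)→(20, 7): d=(-2,3) right/bottom  bias=-1
  edge (20, 7)→(10, 12): d=(-10,5) right/bottom  bias=-1
  edge (10, 12)→(22, 4): d=(12,-8) top-left  bias=+0
    (10,2)@(21, 5): e=[1,15,4] → █
    (11,2)@(23, 5): e=[-5,5,20] → ·
    (9,3)@(19, 7): e=[3,5,12] → █
    (10,3)@(21, 7): e=[-3,-5,28] → ·
    (7,4)@(15, 9): e=[11,5,4] → █
    (8,4)@(17, 9): e=[5,-5,20] → ·
    (9,4)@(19, 9): e=[-1,-15,36] → ·
    (7,5)@(15, 11): e=[7,-15,28] → ·
  covered (3 px):
    · · · · · · · · · · · ·
    · · · · · · · · · · · ·
    · · · · · · · · · · █ ·
    · · · · · · · · · █ · ·
    · · · · · · · █ · · · ·
    · · · · · · · · · · · ·
    · · · · · · · · · · · ·
    · · · · · · · · · · · ·
    · · · · · · · · · · · ·
    · · · · · · · · · · · ·
T2:
  2·area = 12  (B↔C swapped to make it positive)
  edge (10, 16)→(10, 14): d=(0,-2) top-left  bias=+0
  edge (10, 14)→(16, 8): d=(6,-6) top-left  bias=+0
  edge (16, 8)→(10, 16): d=(-6,8) right/bottom  bias=-1
    (11,0)@(23, 1): e=[26,0,-14] → ·  [on edge]
    (10,1)@(21, 3): e=[22,0,-10] → ·  [on edge]
    (9,2)@(19, 5): e=[18,0,-6] → ·  [on edge]
    (8,3)@(17, 7): e=[14,0,-2] → ·  [on edge]
    (7,4)@(15, 9): e=[10,0,2] → █  [on edge]
    (8,4)@(17, 9): e=[14,12,-14] → ·
    (6,5)@(13, 11): e=[6,0,6] → █  [on edge]
    (7,5)@(15, 11): e=[10,12,-10] → ·
    (5,6)@(11, 13): e=[2,0,10] → █  [on edge]
    (6,6)@(13, 13): e=[6,12,-6] → ·
    (4,7)@(9, 15): e=[-2,0,14] → ·  [on edge]
    (5,7)@(11, 15): e=[2,12,-2] → ·
    (3,8)@(7, 17): e=[-6,0,18] → ·  [on edge]
    (2,9)@(5, 19): e=[-10,0,22] → ·  [on edge]
  covered (3 px):
    · · · · · · · · · · · ·
    · · · · · · · · · · · ·
    · · · · · · · · · · · ·
    · · · · · · · · · · · ·
    · · · · · · · █ · · · ·
    · · · · · · █ · · · · ·
    · · · · · █ · · · · · ·
    · · · · · · · · · · · ·
    · · · · · · · · · · · ·
    · · · · · · · · · · · ·
T3:
  2·area = 13
  edge (17, 4)→(6, 0): d=(-11,-4) top-left  bias=+0
  edge (6, 0)→(12, 1): d=(6,1) right/bottom  bias=-1
  edge (12, 1)→(17, 4): d=(5,3) right/bottom  bias=-1
    (4,0)@(9, 1): e=[1,3,9] → █
    (5,0)@(11, 1): e=[9,1,3] → █
    (6,0)@(13, 1): e=[17,-1,-3] → ·
    (4,1)@(9, 3): e=[-21,15,19] → ·
    (5,1)@(11, 3): e=[-13,13,13] → ·
    (7,1)@(15, 3): e=[3,9,1] → █
    (8,1)@(17, 3): e=[11,7,-5] → ·
    (7,2)@(15, 5): e=[-19,21,11] → ·
  covered (3 px):
    · · · · █ █ · · · · · ·
    · · · · · · · █ · · · ·
    · · · · · · · · · · · ·
    · · · · · · · · · · · ·
    · · · · · · · · · · · ·
    · · · · · · · · · · · ·
    · · · · · · · · · · · ·
    · · · · · · · · · · · ·
    · · · · · · · · · · · ·
    · · · · · · · · · · · ·

Final: [[10,2],[9,3],[7,4]]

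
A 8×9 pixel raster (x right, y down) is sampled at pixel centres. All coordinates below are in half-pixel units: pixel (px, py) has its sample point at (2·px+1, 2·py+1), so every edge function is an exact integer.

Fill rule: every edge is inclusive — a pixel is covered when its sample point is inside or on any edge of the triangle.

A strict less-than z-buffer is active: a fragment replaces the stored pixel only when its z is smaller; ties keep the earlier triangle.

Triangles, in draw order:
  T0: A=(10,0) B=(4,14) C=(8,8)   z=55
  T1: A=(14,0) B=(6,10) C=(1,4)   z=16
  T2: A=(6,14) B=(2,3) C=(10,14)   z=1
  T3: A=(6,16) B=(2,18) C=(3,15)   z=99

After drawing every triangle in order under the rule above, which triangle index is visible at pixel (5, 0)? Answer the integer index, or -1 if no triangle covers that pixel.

T0:
  2·area = 20  (B↔C swapped to make it positive)
  edge (10, 0)→(8, 8): d=(-2,8) inclusive
  edge (8, 8)→(4, 14): d=(-4,6) inclusive
  edge (4, 14)→(10, 0): d=(6,-14) inclusive
    (4,1)@(9, 3): e=[2,14,4] → #
    (5,1)@(11, 3): e=[-14,2,32] → ·
    (4,2)@(9, 5): e=[-2,6,16] → ·
    (3,3)@(7, 7): e=[10,10,0] → #  [on edge]
    (4,3)@(9, 7): e=[-6,-2,28] → ·
    (3,4)@(7, 9): e=[6,2,12] → #
    (4,4)@(9, 9): e=[-10,-10,40] → ·
    (3,5)@(7, 11): e=[2,-6,24] → ·
  covered (3 px):
    · · · · · · · ·
    · · · · # · · ·
    · · · · · · · ·
    · · · # · · · ·
    · · · # · · · ·
    · · · · · · · ·
    · · · · · · · ·
    · · · · · · · ·
    · · · · · · · ·
T1:
  2·area = 98
  edge (14, 0)→(6, 10): d=(-8,10) inclusive
  edge (6, 10)→(1, 4): d=(-5,-6) inclusive
  edge (1, 4)→(14, 0): d=(13,-4) inclusive
    (5,0)@(11, 1): e=[22,75,1] → #
    (6,0)@(13, 1): e=[2,87,9] → #
    (7,0)@(15, 1): e=[-18,99,17] → ·
    (2,1)@(5, 3): e=[66,29,3] → #
    (3,1)@(7, 3): e=[46,41,11] → #
    (4,1)@(9, 3): e=[26,53,19] → #
    (6,1)@(13, 3): e=[-14,77,35] → ·
    (1,2)@(3, 5): e=[70,7,21] → #
    (5,2)@(11, 5): e=[-10,55,53] → ·
    (1,3)@(3, 7): e=[54,-3,47] → ·
    (2,3)@(5, 7): e=[34,9,55] → #
    (4,3)@(9, 7): e=[-6,33,71] → ·
  covered (12 px):
    · · · · · # # ·
    · · # # # # · ·
    · # # # # · · ·
    · · # # · · · ·
    · · · · · · · ·
    · · · · · · · ·
    · · · · · · · ·
    · · · · · · · ·
    · · · · · · · ·
T2:
  2·area = 44
  edge (6, 14)→(2, 3): d=(-4,-11) inclusive
  edge (2, 3)→(10, 14): d=(8,11) inclusive
  edge (10, 14)→(6, 14): d=(-4,0) inclusive
    (1,2)@(3, 5): e=[3,5,36] → #
    (2,2)@(5, 5): e=[25,-17,36] → ·
    (1,3)@(3, 7): e=[-5,21,28] → ·
    (2,4)@(5, 9): e=[9,15,20] → #
    (3,4)@(7, 9): e=[31,-7,20] → ·
    (2,5)@(5, 11): e=[1,31,12] → #
    (3,5)@(7, 11): e=[23,9,12] → #
    (4,5)@(9, 11): e=[45,-13,12] → ·
    (2,6)@(5, 13): e=[-7,47,4] → ·
    (3,6)@(7, 13): e=[15,25,4] → #
    (4,6)@(9, 13): e=[37,3,4] → #
    (5,6)@(11, 13): e=[59,-19,4] → ·
  covered (6 px):
    · · · · · · · ·
    · · · · · · · ·
    · # · · · · · ·
    · · · · · · · ·
    · · # · · · · ·
    · · # # · · · ·
    · · · # # · · ·
    · · · · · · · ·
    · · · · · · · ·
T3:
  2·area = 10
  edge (6, 16)→(2, 18): d=(-4,2) inclusive
  edge (2, 18)→(3, 15): d=(1,-3) inclusive
  edge (3, 15)→(6, 16): d=(3,1) inclusive
    (3,1)@(7, 3): e=[50,0,-40] → ·  [on edge]
    (2,4)@(5, 9): e=[30,0,-20] → ·  [on edge]
    (1,7)@(3, 15): e=[10,0,0] → #  [on edge]
    (2,7)@(5, 15): e=[6,6,-2] → ·
    (1,8)@(3, 17): e=[2,2,6] → #
    (2,8)@(5, 17): e=[-2,8,4] → ·
    (4,8)@(9, 17): e=[-10,20,0] → ·  [on edge]
  covered (2 px):
    · · · · · · · ·
    · · · · · · · ·
    · · · · · · · ·
    · · · · · · · ·
    · · · · · · · ·
    · · · · · · · ·
    · · · · · · · ·
    · # · · · · · ·
    · # · · · · · ·

Z-buffer (winner per pixel, '.' = empty):
  . . . . . 1 1 .
  . . 1 1 1 1 . .
  . 2 1 1 1 . . .
  . . 1 1 . . . .
  . . 2 0 . . . .
  . . 2 2 . . . .
  . . . 2 2 . . .
  . 3 . . . . . .
  . 3 . . . . . .

Final: 1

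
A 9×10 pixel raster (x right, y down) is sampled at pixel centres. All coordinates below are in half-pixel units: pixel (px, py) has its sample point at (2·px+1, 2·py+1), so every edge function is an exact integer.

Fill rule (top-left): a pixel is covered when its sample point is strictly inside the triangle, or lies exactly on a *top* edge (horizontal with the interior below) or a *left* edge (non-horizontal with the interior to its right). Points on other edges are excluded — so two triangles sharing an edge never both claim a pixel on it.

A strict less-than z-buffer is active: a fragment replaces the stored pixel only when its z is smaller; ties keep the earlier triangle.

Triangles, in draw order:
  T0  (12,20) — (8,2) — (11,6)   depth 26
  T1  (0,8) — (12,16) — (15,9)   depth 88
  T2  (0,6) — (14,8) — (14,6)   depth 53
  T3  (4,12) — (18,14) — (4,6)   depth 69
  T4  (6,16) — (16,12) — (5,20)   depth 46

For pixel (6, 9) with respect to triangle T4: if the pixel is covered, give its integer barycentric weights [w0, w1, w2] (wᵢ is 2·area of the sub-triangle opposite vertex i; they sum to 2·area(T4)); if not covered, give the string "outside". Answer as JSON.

T0:
  2·area = 38
  edge (12, 20)→(8, 2): d=(-4,-18) top-left  bias=+0
  edge (8, 2)→(11, 6): d=(3,4) right/bottom  bias=-1
  edge (11, 6)→(12, 20): d=(1,14) right/bottom  bias=-1
    (4,2)@(9, 5): e=[6,5,27] → █
    (5,2)@(11, 5): e=[42,-3,-1] → ·
    (4,3)@(9, 7): e=[-2,11,29] → ·
    (5,3)@(11, 7): e=[34,3,1] → █
    (6,3)@(13, 7): e=[70,-5,-27] → ·
    (5,4)@(11, 9): e=[26,9,3] → █
    (6,4)@(13, 9): e=[62,1,-25] → ·
    (5,5)@(11, 11): e=[18,15,5] → █
    (6,5)@(13, 11): e=[54,7,-23] → ·
    (5,6)@(11, 13): e=[10,21,7] → █
    (6,6)@(13, 13): e=[46,13,-21] → ·
    (5,7)@(11, 15): e=[2,27,9] → █
  covered (6 px):
    · · · · · · · · ·
    · · · · · · · · ·
    · · · · █ · · · ·
    · · · · · █ · · ·
    · · · · · █ · · ·
    · · · · · █ · · ·
    · · · · · █ · · ·
    · · · · · █ · · ·
    · · · · · · · · ·
    · · · · · · · · ·
T1:
  2·area = 108  (B↔C swapped to make it positive)
  edge (0, 8)→(15, 9): d=(15,1) right/bottom  bias=-1
  edge (15, 9)→(12, 16): d=(-3,7) right/bottom  bias=-1
  edge (12, 16)→(0, 8): d=(-12,-8) top-left  bias=+0
    (1,4)@(3, 9): e=[12,84,12] → █
    (2,4)@(5, 9): e=[10,70,28] → █
    (3,4)@(7, 9): e=[8,56,44] → █
    (4,4)@(9, 9): e=[6,42,60] → █
    (5,4)@(11, 9): e=[4,28,76] → █
    (6,4)@(13, 9): e=[2,14,92] → █
    (7,4)@(15, 9): e=[0,0,108] → ·  [on edge]
    (1,5)@(3, 11): e=[42,78,-12] → ·
    (2,5)@(5, 11): e=[40,64,4] → █
    (7,5)@(15, 11): e=[30,-6,84] → ·
    (2,6)@(5, 13): e=[70,58,-20] → ·
    (3,6)@(7, 13): e=[68,44,-4] → ·
  covered (15 px):
    · · · · · · · · ·
    · · · · · · · · ·
    · · · · · · · · ·
    · · · · · · · · ·
    · █ █ █ █ █ █ · ·
    · · █ █ █ █ █ · ·
    · · · · █ █ █ · ·
    · · · · · █ · · ·
    · · · · · · · · ·
    · · · · · · · · ·
T2:
  2·area = 28  (B↔C swapped to make it positive)
  edge (0, 6)→(14, 6): d=(14,0) top-left  bias=+0
  edge (14, 6)→(14, 8): d=(0,2) right/bottom  bias=-1
  edge (14, 8)→(0, 6): d=(-14,-2) top-left  bias=+0
    (3,3)@(7, 7): e=[14,14,0] → █  [on edge]
    (4,3)@(9, 7): e=[14,10,4] → █
    (5,3)@(11, 7): e=[14,6,8] → █
    (6,3)@(13, 7): e=[14,2,12] → █
    (7,3)@(15, 7): e=[14,-2,16] → ·
    (3,4)@(7, 9): e=[42,14,-28] → ·
    (4,4)@(9, 9): e=[42,10,-24] → ·
    (5,4)@(11, 9): e=[42,6,-20] → ·
    (6,4)@(13, 9): e=[42,2,-16] → ·
  covered (4 px):
    · · · · · · · · ·
    · · · · · · · · ·
    · · · · · · · · ·
    · · · █ █ █ █ · ·
    · · · · · · · · ·
    · · · · · · · · ·
    · · · · · · · · ·
    · · · · · · · · ·
    · · · · · · · · ·
    · · · · · · · · ·
T3:
  2·area = 84  (B↔C swapped to make it positive)
  edge (4, 12)→(4, 6): d=(0,-6) top-left  bias=+0
  edge (4, 6)→(18, 14): d=(14,8) right/bottom  bias=-1
  edge (18, 14)→(4, 12): d=(-14,-2) top-left  bias=+0
    (2,3)@(5, 7): e=[6,6,72] → █
    (3,3)@(7, 7): e=[18,-10,76] → ·
    (2,4)@(5, 9): e=[6,34,44] → █
    (3,4)@(7, 9): e=[18,18,48] → █
    (4,4)@(9, 9): e=[30,2,52] → █
    (5,4)@(11, 9): e=[42,-14,56] → ·
    (2,5)@(5, 11): e=[6,62,16] → █
    (5,5)@(11, 11): e=[42,14,28] → █
    (6,5)@(13, 11): e=[54,-2,32] → ·
    (2,6)@(5, 13): e=[6,90,-12] → ·
    (3,6)@(7, 13): e=[18,74,-8] → ·
    (4,6)@(9, 13): e=[30,58,-4] → ·
    (5,6)@(11, 13): e=[42,42,0] → █  [on edge]
  covered (11 px):
    · · · · · · · · ·
    · · · · · · · · ·
    · · · · · · · · ·
    · · █ · · · · · ·
    · · █ █ █ · · · ·
    · · █ █ █ █ · · ·
    · · · · · █ █ █ ·
    · · · · · · · · ·
    · · · · · · · · ·
    · · · · · · · · ·
T4:
  2·area = 36
  edge (6, 16)→(16, 12): d=(10,-4) top-left  bias=+0
  edge (16, 12)→(5, 20): d=(-11,8) right/bottom  bias=-1
  edge (5, 20)→(6, 16): d=(1,-4) top-left  bias=+0
    (4,7)@(9, 15): e=[2,23,11] → █
    (5,7)@(11, 15): e=[10,7,19] → █
    (6,7)@(13, 15): e=[18,-9,27] → ·
    (3,8)@(7, 17): e=[14,17,5] → █
    (5,8)@(11, 17): e=[30,-15,21] → ·
    (3,9)@(7, 19): e=[34,-5,7] → ·
    (4,9)@(9, 19): e=[42,-21,15] → ·
  covered (4 px):
    · · · · · · · · ·
    · · · · · · · · ·
    · · · · · · · · ·
    · · · · · · · · ·
    · · · · · · · · ·
    · · · · · · · · ·
    · · · · · · · · ·
    · · · · █ █ · · ·
    · · · █ █ · · · ·
    · · · · · · · · ·

Result: "outside"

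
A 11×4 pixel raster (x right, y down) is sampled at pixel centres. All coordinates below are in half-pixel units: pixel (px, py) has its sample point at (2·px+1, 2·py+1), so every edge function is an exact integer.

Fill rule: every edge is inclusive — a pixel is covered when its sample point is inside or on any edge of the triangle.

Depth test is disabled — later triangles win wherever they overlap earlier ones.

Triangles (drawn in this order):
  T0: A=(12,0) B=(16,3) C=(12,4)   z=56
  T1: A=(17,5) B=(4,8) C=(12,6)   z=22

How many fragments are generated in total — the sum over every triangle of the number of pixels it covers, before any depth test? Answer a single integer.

T0:
  2·area = 16
  edge (12, 0)→(16, 3): d=(4,3) inclusive
  edge (16, 3)→(12, 4): d=(-4,1) inclusive
  edge (12, 4)→(12, 0): d=(0,-4) inclusive
    (6,0)@(13, 1): e=[1,11,4] → #
    (7,0)@(15, 1): e=[-5,9,12] → ·
    (6,1)@(13, 3): e=[9,3,4] → #
    (7,1)@(15, 3): e=[3,1,12] → #
    (8,1)@(17, 3): e=[-3,-1,20] → ·
    (6,2)@(13, 5): e=[17,-5,4] → ·
    (7,2)@(15, 5): e=[11,-7,12] → ·
  covered (3 px):
    · · · · · · # · · · ·
    · · · · · · # # · · ·
    · · · · · · · · · · ·
    · · · · · · · · · · ·
T1:
  2·area = 2
  edge (17, 5)→(4, 8): d=(-13,3) inclusive
  edge (4, 8)→(12, 6): d=(8,-2) inclusive
  edge (12, 6)→(17, 5): d=(5,-1) inclusive
    (8,2)@(17, 5): e=[0,2,0] → #  [on edge]
    (9,2)@(19, 5): e=[-6,6,2] → ·
    (3,3)@(7, 7): e=[4,-2,0] → ·  [on edge]
    (8,3)@(17, 7): e=[-26,18,10] → ·
  covered (1 px):
    · · · · · · · · · · ·
    · · · · · · · · · · ·
    · · · · · · · · # · ·
    · · · · · · · · · · ·

Final: 4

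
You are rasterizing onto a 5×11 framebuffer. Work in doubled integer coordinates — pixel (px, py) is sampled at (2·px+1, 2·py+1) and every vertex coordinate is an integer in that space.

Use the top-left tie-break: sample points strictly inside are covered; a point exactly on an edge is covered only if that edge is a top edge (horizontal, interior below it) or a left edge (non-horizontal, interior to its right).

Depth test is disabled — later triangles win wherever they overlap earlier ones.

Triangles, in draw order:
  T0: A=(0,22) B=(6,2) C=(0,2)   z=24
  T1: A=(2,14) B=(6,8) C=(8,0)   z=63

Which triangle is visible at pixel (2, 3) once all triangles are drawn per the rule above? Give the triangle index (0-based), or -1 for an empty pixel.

T0:
  2·area = 120  (B↔C swapped to make it positive)
  edge (0, 22)→(0, 2): d=(0,-20) top-left  bias=+0
  edge (0, 2)→(6, 2): d=(6,0) top-left  bias=+0
  edge (6, 2)→(0, 22): d=(-6,20) right/bottom  bias=-1
    (0,1)@(1, 3): e=[20,6,94] → X
    (1,1)@(3, 3): e=[60,6,54] → X
    (2,1)@(5, 3): e=[100,6,14] → X
    (3,1)@(7, 3): e=[140,6,-26] → .
    (0,2)@(1, 5): e=[20,18,82] → X
    (3,2)@(7, 5): e=[140,18,-38] → .
    (0,3)@(1, 7): e=[20,30,70] → X
    (2,3)@(5, 7): e=[100,30,-10] → .
    (0,4)@(1, 9): e=[20,42,58] → X
    (2,4)@(5, 9): e=[100,42,-22] → .
    (0,5)@(1, 11): e=[20,54,46] → X
    (2,5)@(5, 11): e=[100,54,-34] → .
  covered (15 px):
    . . . . .
    X X X . .
    X X X . .
    X X . . .
    X X . . .
    X X . . .
    X . . . .
    X . . . .
    X . . . .
    . . . . .
    . . . . .
T1:
  2·area = 20  (B↔C swapped to make it positive)
  edge (2, 14)→(8, 0): d=(6,-14) top-left  bias=+0
  edge (8, 0)→(6, 8): d=(-2,8) right/bottom  bias=-1
  edge (6, 8)→(2, 14): d=(-4,6) right/bottom  bias=-1
    (3,1)@(7, 3): e=[4,2,14] → X
    (4,1)@(9, 3): e=[32,-14,2] → .
    (3,2)@(7, 5): e=[16,-2,6] → .
    (2,3)@(5, 7): e=[0,10,10] → X  [on edge]
    (3,3)@(7, 7): e=[28,-6,-2] → .
    (2,4)@(5, 9): e=[12,6,2] → X
    (3,4)@(7, 9): e=[40,-10,-10] → .
    (2,5)@(5, 11): e=[24,2,-6] → .
  covered (3 px):
    . . . . .
    . . . X .
    . . . . .
    . . X . .
    . . X . .
    . . . . .
    . . . . .
    . . . . .
    . . . . .
    . . . . .
    . . . . .

Z-buffer (winner per pixel, '.' = empty):
  . . . . .
  0 0 0 1 .
  0 0 0 . .
  0 0 1 . .
  0 0 1 . .
  0 0 . . .
  0 . . . .
  0 . . . .
  0 . . . .
  . . . . .
  . . . . .

Answer: 1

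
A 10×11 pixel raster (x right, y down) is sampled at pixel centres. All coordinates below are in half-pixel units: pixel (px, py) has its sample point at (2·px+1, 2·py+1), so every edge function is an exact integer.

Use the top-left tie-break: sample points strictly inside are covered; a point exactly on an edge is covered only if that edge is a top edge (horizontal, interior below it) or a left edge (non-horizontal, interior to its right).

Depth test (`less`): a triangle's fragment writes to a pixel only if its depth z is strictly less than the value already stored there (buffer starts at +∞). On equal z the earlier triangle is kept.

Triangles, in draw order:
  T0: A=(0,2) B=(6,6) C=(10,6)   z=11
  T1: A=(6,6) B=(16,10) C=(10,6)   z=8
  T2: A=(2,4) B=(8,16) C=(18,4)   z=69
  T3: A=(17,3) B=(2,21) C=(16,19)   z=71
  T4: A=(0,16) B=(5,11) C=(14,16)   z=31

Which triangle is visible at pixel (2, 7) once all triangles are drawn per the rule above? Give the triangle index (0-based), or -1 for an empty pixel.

T0:
  2·area = 16  (B↔C swapped to make it positive)
  edge (0, 2)→(10, 6): d=(10,4) right/bottom  bias=-1
  edge (10, 6)→(6, 6): d=(-4,0) right/bottom  bias=-1
  edge (6, 6)→(0, 2): d=(-6,-4) top-left  bias=+0
    (2,2)@(5, 5): e=[10,4,2] → #
    (3,2)@(7, 5): e=[2,4,10] → #
    (4,2)@(9, 5): e=[-6,4,18] → ·
    (2,3)@(5, 7): e=[30,-4,-10] → ·
    (3,3)@(7, 7): e=[22,-4,-2] → ·
  covered (2 px):
    · · · · · · · · · ·
    · · · · · · · · · ·
    · · # # · · · · · ·
    · · · · · · · · · ·
    · · · · · · · · · ·
    · · · · · · · · · ·
    · · · · · · · · · ·
    · · · · · · · · · ·
    · · · · · · · · · ·
    · · · · · · · · · ·
    · · · · · · · · · ·
T1:
  2·area = 16  (B↔C swapped to make it positive)
  edge (6, 6)→(10, 6): d=(4,0) top-left  bias=+0
  edge (10, 6)→(16, 10): d=(6,4) right/bottom  bias=-1
  edge (16, 10)→(6, 6): d=(-10,-4) top-left  bias=+0
    (4,3)@(9, 7): e=[4,10,2] → #
    (5,3)@(11, 7): e=[4,2,10] → #
    (6,3)@(13, 7): e=[4,-6,18] → ·
    (4,4)@(9, 9): e=[12,22,-18] → ·
    (5,4)@(11, 9): e=[12,14,-10] → ·
  covered (2 px):
    · · · · · · · · · ·
    · · · · · · · · · ·
    · · · · · · · · · ·
    · · · · # # · · · ·
    · · · · · · · · · ·
    · · · · · · · · · ·
    · · · · · · · · · ·
    · · · · · · · · · ·
    · · · · · · · · · ·
    · · · · · · · · · ·
    · · · · · · · · · ·
T2:
  2·area = 192  (B↔C swapped to make it positive)
  edge (2, 4)→(18, 4): d=(16,0) top-left  bias=+0
  edge (18, 4)→(8, 16): d=(-10,12) right/bottom  bias=-1
  edge (8, 16)→(2, 4): d=(-6,-12) top-left  bias=+0
    (1,2)@(3, 5): e=[16,170,6] → #
    (2,2)@(5, 5): e=[16,146,30] → #
    (3,2)@(7, 5): e=[16,122,54] → #
    (4,2)@(9, 5): e=[16,98,78] → #
    (5,2)@(11, 5): e=[16,74,102] → #
    (6,2)@(13, 5): e=[16,50,126] → #
    (7,2)@(15, 5): e=[16,26,150] → #
    (8,2)@(17, 5): e=[16,2,174] → #
    (9,2)@(19, 5): e=[16,-22,198] → ·
    (1,3)@(3, 7): e=[48,150,-6] → ·
    (2,3)@(5, 7): e=[48,126,18] → #
    (8,3)@(17, 7): e=[48,-18,162] → ·
  covered (24 px):
    · · · · · · · · · ·
    · · · · · · · · · ·
    · # # # # # # # # ·
    · · # # # # # # · ·
    · · # # # # # · · ·
    · · · # # # · · · ·
    · · · # # · · · · ·
    · · · · · · · · · ·
    · · · · · · · · · ·
    · · · · · · · · · ·
    · · · · · · · · · ·
T3:
  2·area = 222  (B↔C swapped to make it positive)
  edge (17, 3)→(16, 19): d=(-1,16) right/bottom  bias=-1
  edge (16, 19)→(2, 21): d=(-14,2) right/bottom  bias=-1
  edge (2, 21)→(17, 3): d=(15,-18) top-left  bias=+0
    (8,1)@(17, 3): e=[0,222,0] → ·  [on edge]
    (7,3)@(15, 7): e=[28,170,24] → #
    (8,3)@(17, 7): e=[-4,166,60] → ·
    (6,4)@(13, 9): e=[58,146,18] → #
    (8,4)@(17, 9): e=[-6,138,90] → ·
    (5,5)@(11, 11): e=[88,122,12] → #
    (8,5)@(17, 11): e=[-8,110,120] → ·
    (4,6)@(9, 13): e=[118,98,6] → #
    (8,6)@(17, 13): e=[-10,82,150] → ·
    (3,7)@(7, 15): e=[148,74,0] → #  [on edge]
    (8,7)@(17, 15): e=[-12,54,180] → ·
    (3,8)@(7, 17): e=[146,46,30] → #
  covered (26 px):
    · · · · · · · · · ·
    · · · · · · · · · ·
    · · · · · · · · · ·
    · · · · · · · # · ·
    · · · · · · # # · ·
    · · · · · # # # · ·
    · · · · # # # # · ·
    · · · # # # # # · ·
    · · · # # # # # · ·
    · · # # # # # # · ·
    · · · · · · · · · ·
T4:
  2·area = 70
  edge (0, 16)→(5, 11): d=(5,-5) top-left  bias=+0
  edge (5, 11)→(14, 16): d=(9,5) right/bottom  bias=-1
  edge (14, 16)→(0, 16): d=(-14,0) right/bottom  bias=-1
    (7,0)@(15, 1): e=[0,-140,210] → ·  [on edge]
    (6,1)@(13, 3): e=[0,-112,182] → ·  [on edge]
    (5,2)@(11, 5): e=[0,-84,154] → ·  [on edge]
    (4,3)@(9, 7): e=[0,-56,126] → ·  [on edge]
    (3,4)@(7, 9): e=[0,-28,98] → ·  [on edge]
    (2,5)@(5, 11): e=[0,0,70] → ·  [on edge]
    (1,6)@(3, 13): e=[0,28,42] → #  [on edge]
    (2,6)@(5, 13): e=[10,18,42] → #
    (3,6)@(7, 13): e=[20,8,42] → #
    (4,6)@(9, 13): e=[30,-2,42] → ·
    (0,7)@(1, 15): e=[0,56,14] → #  [on edge]
    (4,7)@(9, 15): e=[40,16,14] → #
  covered (9 px):
    · · · · · · · · · ·
    · · · · · · · · · ·
    · · · · · · · · · ·
    · · · · · · · · · ·
    · · · · · · · · · ·
    · · · · · · · · · ·
    · # # # · · · · · ·
    # # # # # # · · · ·
    · · · · · · · · · ·
    · · · · · · · · · ·
    · · · · · · · · · ·

Z-buffer (winner per pixel, '.' = empty):
  . . . . . . . . . .
  . . . . . . . . . .
  . 2 0 0 2 2 2 2 2 .
  . . 2 2 1 1 2 2 . .
  . . 2 2 2 2 2 3 . .
  . . . 2 2 2 3 3 . .
  . 4 4 4 2 3 3 3 . .
  4 4 4 4 4 4 3 3 . .
  . . . 3 3 3 3 3 . .
  . . 3 3 3 3 3 3 . .
  . . . . . . . . . .

Answer: 4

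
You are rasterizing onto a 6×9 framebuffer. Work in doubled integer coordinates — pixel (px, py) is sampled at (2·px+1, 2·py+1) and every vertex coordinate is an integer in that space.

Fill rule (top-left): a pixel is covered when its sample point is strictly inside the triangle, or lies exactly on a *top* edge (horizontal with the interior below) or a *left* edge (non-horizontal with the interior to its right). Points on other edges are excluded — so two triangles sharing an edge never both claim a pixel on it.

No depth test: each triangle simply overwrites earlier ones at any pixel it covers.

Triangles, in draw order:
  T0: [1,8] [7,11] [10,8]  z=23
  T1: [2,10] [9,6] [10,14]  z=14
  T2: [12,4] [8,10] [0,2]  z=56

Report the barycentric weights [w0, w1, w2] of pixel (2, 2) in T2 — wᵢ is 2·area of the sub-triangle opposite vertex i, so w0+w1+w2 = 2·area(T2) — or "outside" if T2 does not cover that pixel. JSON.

T0:
  2·area = 27  (B↔C swapped to make it positive)
  edge (1, 8)→(10, 8): d=(9,0) top-left  bias=+0
  edge (10, 8)→(7, 11): d=(-3,3) right/bottom  bias=-1
  edge (7, 11)→(1, 8): d=(-6,-3) top-left  bias=+0
    (5,3)@(11, 7): e=[-9,0,36] → .  [on edge]
    (1,4)@(3, 9): e=[9,18,0] → X  [on edge]
    (2,4)@(5, 9): e=[9,12,6] → X
    (3,4)@(7, 9): e=[9,6,12] → X
    (4,4)@(9, 9): e=[9,0,18] → .  [on edge]
    (1,5)@(3, 11): e=[27,12,-12] → .
    (2,5)@(5, 11): e=[27,6,-6] → .
    (3,5)@(7, 11): e=[27,0,0] → .  [on edge]
    (2,6)@(5, 13): e=[45,0,-18] → .  [on edge]
    (5,6)@(11, 13): e=[45,-18,0] → .  [on edge]
    (1,7)@(3, 15): e=[63,0,-36] → .  [on edge]
    (0,8)@(1, 17): e=[81,0,-54] → .  [on edge]
  covered (3 px):
    . . . . . .
    . . . . . .
    . . . . . .
    . . . . . .
    . X X X . .
    . . . . . .
    . . . . . .
    . . . . . .
    . . . . . .
T1:
  2·area = 60
  edge (2, 10)→(9, 6): d=(7,-4) top-left  bias=+0
  edge (9, 6)→(10, 14): d=(1,8) right/bottom  bias=-1
  edge (10, 14)→(2, 10): d=(-8,-4) top-left  bias=+0
    (4,3)@(9, 7): e=[7,1,52] → X
    (5,3)@(11, 7): e=[15,-15,60] → .
    (2,4)@(5, 9): e=[5,35,20] → X
    (3,4)@(7, 9): e=[13,19,28] → X
    (5,4)@(11, 9): e=[29,-13,44] → .
    (2,5)@(5, 11): e=[19,37,4] → X
    (5,5)@(11, 11): e=[43,-11,28] → .
    (2,6)@(5, 13): e=[33,39,-12] → .
    (3,6)@(7, 13): e=[41,23,-4] → .
    (4,6)@(9, 13): e=[49,7,4] → X
    (5,6)@(11, 13): e=[57,-9,12] → .
    (4,7)@(9, 15): e=[63,9,-12] → .
  covered (8 px):
    . . . . . .
    . . . . . .
    . . . . . .
    . . . . X .
    . . X X X .
    . . X X X .
    . . . . X .
    . . . . . .
    . . . . . .
T2:
  2·area = 80
  edge (12, 4)→(8, 10): d=(-4,6) right/bottom  bias=-1
  edge (8, 10)→(0, 2): d=(-8,-8) top-left  bias=+0
  edge (0, 2)→(12, 4): d=(12,2) right/bottom  bias=-1
    (0,1)@(1, 3): e=[70,0,10] → X  [on edge]
    (1,1)@(3, 3): e=[58,16,6] → X
    (2,1)@(5, 3): e=[46,32,2] → X
    (3,1)@(7, 3): e=[34,48,-2] → .
    (0,2)@(1, 5): e=[62,-16,34] → .
    (1,2)@(3, 5): e=[50,0,30] → X  [on edge]
    (3,2)@(7, 5): e=[26,32,22] → X
    (4,2)@(9, 5): e=[14,48,18] → X
    (5,2)@(11, 5): e=[2,64,14] → X
    (1,3)@(3, 7): e=[42,-16,54] → .
    (2,3)@(5, 7): e=[30,0,50] → X  [on edge]
    (5,3)@(11, 7): e=[-6,48,38] → .
    (3,4)@(7, 9): e=[10,0,70] → X  [on edge]
    (4,5)@(9, 11): e=[-10,0,90] → .  [on edge]
    (5,6)@(11, 13): e=[-30,0,110] → .  [on edge]
  covered (12 px):
    . . . . . .
    X X X . . .
    . X X X X X
    . . X X X .
    . . . X . .
    . . . . . .
    . . . . . .
    . . . . . .
    . . . . . .

Answer: [16,26,38]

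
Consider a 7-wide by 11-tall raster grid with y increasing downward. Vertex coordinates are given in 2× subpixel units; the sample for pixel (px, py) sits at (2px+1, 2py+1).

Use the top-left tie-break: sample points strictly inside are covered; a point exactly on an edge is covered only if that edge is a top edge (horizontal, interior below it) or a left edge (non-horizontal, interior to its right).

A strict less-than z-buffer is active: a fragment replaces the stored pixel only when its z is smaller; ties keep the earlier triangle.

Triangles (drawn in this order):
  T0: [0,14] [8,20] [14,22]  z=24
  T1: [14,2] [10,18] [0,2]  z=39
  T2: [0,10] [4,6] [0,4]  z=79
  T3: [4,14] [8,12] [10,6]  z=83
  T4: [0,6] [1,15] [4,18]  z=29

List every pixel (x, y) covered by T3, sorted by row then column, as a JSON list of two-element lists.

T0:
  2·area = 20  (B↔C swapped to make it positive)
  edge (0, 14)→(14, 22): d=(14,8) right/bottom  bias=-1
  edge (14, 22)→(8, 20): d=(-6,-2) top-left  bias=+0
  edge (8, 20)→(0, 14): d=(-8,-6) top-left  bias=+0
    (2,8)@(5, 17): e=[2,12,6] → #
    (3,8)@(7, 17): e=[-14,16,18] → ·
    (2,9)@(5, 19): e=[30,0,-10] → ·  [on edge]
    (3,9)@(7, 19): e=[14,4,2] → #
    (4,9)@(9, 19): e=[-2,8,14] → ·
    (3,10)@(7, 21): e=[42,-8,-14] → ·
    (5,10)@(11, 21): e=[10,0,10] → #  [on edge]
    (6,10)@(13, 21): e=[-6,4,22] → ·
  covered (3 px):
    · · · · · · ·
    · · · · · · ·
    · · · · · · ·
    · · · · · · ·
    · · · · · · ·
    · · · · · · ·
    · · · · · · ·
    · · · · · · ·
    · · # · · · ·
    · · · # · · ·
    · · · · · # ·
T1:
  2·area = 224
  edge (14, 2)→(10, 18): d=(-4,16) right/bottom  bias=-1
  edge (10, 18)→(0, 2): d=(-10,-16) top-left  bias=+0
  edge (0, 2)→(14, 2): d=(14,0) top-left  bias=+0
    (0,1)@(1, 3): e=[204,6,14] → #
    (1,1)@(3, 3): e=[172,38,14] → #
    (2,1)@(5, 3): e=[140,70,14] → #
    (3,1)@(7, 3): e=[108,102,14] → #
    (4,1)@(9, 3): e=[76,134,14] → #
    (5,1)@(11, 3): e=[44,166,14] → #
    (6,1)@(13, 3): e=[12,198,14] → #
    (0,2)@(1, 5): e=[196,-14,42] → ·
    (1,2)@(3, 5): e=[164,18,42] → #
    (1,3)@(3, 7): e=[156,-2,70] → ·
    (2,3)@(5, 7): e=[124,30,70] → #
    (6,3)@(13, 7): e=[-4,158,70] → ·
  covered (28 px):
    · · · · · · ·
    # # # # # # #
    · # # # # # #
    · · # # # # ·
    · · # # # # ·
    · · · # # # ·
    · · · # # # ·
    · · · · # · ·
    · · · · · · ·
    · · · · · · ·
    · · · · · · ·
T2:
  2·area = 24  (B↔C swapped to make it positive)
  edge (0, 10)→(0, 4): d=(0,-6) top-left  bias=+0
  edge (0, 4)→(4, 6): d=(4,2) right/bottom  bias=-1
  edge (4, 6)→(0, 10): d=(-4,4) right/bottom  bias=-1
    (4,0)@(9, 1): e=[54,-30,0] → ·  [on edge]
    (3,1)@(7, 3): e=[42,-18,0] → ·  [on edge]
    (0,2)@(1, 5): e=[6,2,16] → #
    (1,2)@(3, 5): e=[18,-2,8] → ·
    (2,2)@(5, 5): e=[30,-6,0] → ·  [on edge]
    (0,3)@(1, 7): e=[6,10,8] → #
    (1,3)@(3, 7): e=[18,6,0] → ·  [on edge]
    (0,4)@(1, 9): e=[6,18,0] → ·  [on edge]
  covered (2 px):
    · · · · · · ·
    · · · · · · ·
    # · · · · · ·
    # · · · · · ·
    · · · · · · ·
    · · · · · · ·
    · · · · · · ·
    · · · · · · ·
    · · · · · · ·
    · · · · · · ·
    · · · · · · ·
T3:
  2·area = 20  (B↔C swapped to make it positive)
  edge (4, 14)→(10, 6): d=(6,-8) top-left  bias=+0
  edge (10, 6)→(8, 12): d=(-2,6) right/bottom  bias=-1
  edge (8, 12)→(4, 14): d=(-4,2) right/bottom  bias=-1
    (5,1)@(11, 3): e=[-10,0,30] → ·  [on edge]
    (4,4)@(9, 9): e=[10,0,10] → ·  [on edge]
    (3,5)@(7, 11): e=[6,8,6] → #
    (4,5)@(9, 11): e=[22,-4,2] → ·
    (2,6)@(5, 13): e=[2,16,2] → #
    (3,6)@(7, 13): e=[18,4,-2] → ·
    (2,7)@(5, 15): e=[14,12,-6] → ·
    (3,7)@(7, 15): e=[30,0,-10] → ·  [on edge]
    (2,10)@(5, 21): e=[50,0,-30] → ·  [on edge]
  covered (2 px):
    · · · · · · ·
    · · · · · · ·
    · · · · · · ·
    · · · · · · ·
    · · · · · · ·
    · · · # · · ·
    · · # · · · ·
    · · · · · · ·
    · · · · · · ·
    · · · · · · ·
    · · · · · · ·
T4:
  2·area = 24  (B↔C swapped to make it positive)
  edge (0, 6)→(4, 18): d=(4,12) right/bottom  bias=-1
  edge (4, 18)→(1, 15): d=(-3,-3) top-left  bias=+0
  edge (1, 15)→(0, 6): d=(-1,-9) top-left  bias=+0
    (0,4)@(1, 9): e=[0,18,6] → ·  [on edge]
    (0,5)@(1, 11): e=[8,12,4] → #
    (1,5)@(3, 11): e=[-16,18,22] → ·
    (0,6)@(1, 13): e=[16,6,2] → #
    (1,6)@(3, 13): e=[-8,12,20] → ·
    (0,7)@(1, 15): e=[24,0,0] → #  [on edge]
    (1,7)@(3, 15): e=[0,6,18] → ·  [on edge]
    (0,8)@(1, 17): e=[32,-6,-2] → ·
    (1,8)@(3, 17): e=[8,0,16] → #  [on edge]
    (2,8)@(5, 17): e=[-16,6,34] → ·
    (1,9)@(3, 19): e=[16,-6,14] → ·
    (2,9)@(5, 19): e=[-8,0,32] → ·  [on edge]
    (2,10)@(5, 21): e=[0,-6,30] → ·  [on edge]
    (3,10)@(7, 21): e=[-24,0,48] → ·  [on edge]
  covered (4 px):
    · · · · · · ·
    · · · · · · ·
    · · · · · · ·
    · · · · · · ·
    · · · · · · ·
    # · · · · · ·
    # · · · · · ·
    # · · · · · ·
    · # · · · · ·
    · · · · · · ·
    · · · · · · ·

Answer: [[3,5],[2,6]]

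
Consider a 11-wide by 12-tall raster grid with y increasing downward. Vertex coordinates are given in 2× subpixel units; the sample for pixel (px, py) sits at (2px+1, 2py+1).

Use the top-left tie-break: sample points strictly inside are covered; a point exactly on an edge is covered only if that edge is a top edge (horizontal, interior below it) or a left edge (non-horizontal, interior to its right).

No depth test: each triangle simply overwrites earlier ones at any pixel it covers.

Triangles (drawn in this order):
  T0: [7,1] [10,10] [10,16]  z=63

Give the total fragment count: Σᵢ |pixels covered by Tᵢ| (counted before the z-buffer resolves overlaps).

T0:
  2·area = 18
  edge (7, 1)→(10, 10): d=(3,9) right/bottom  bias=-1
  edge (10, 10)→(10, 16): d=(0,6) right/bottom  bias=-1
  edge (10, 16)→(7, 1): d=(-3,-15) top-left  bias=+0
    (3,0)@(7, 1): e=[0,18,0] → .  [on edge]
    (4,3)@(9, 7): e=[0,6,12] → .  [on edge]
    (4,4)@(9, 9): e=[6,6,6] → X
    (5,4)@(11, 9): e=[-12,-6,36] → .
    (4,5)@(9, 11): e=[12,6,0] → X  [on edge]
    (5,5)@(11, 11): e=[-6,-6,30] → .
    (4,6)@(9, 13): e=[18,6,-6] → .
    (5,6)@(11, 13): e=[0,-6,24] → .  [on edge]
    (6,9)@(13, 19): e=[0,-18,36] → .  [on edge]
    (5,10)@(11, 21): e=[24,-6,0] → .  [on edge]
  covered (2 px):
    . . . . . . . . . . .
    . . . . . . . . . . .
    . . . . . . . . . . .
    . . . . . . . . . . .
    . . . . X . . . . . .
    . . . . X . . . . . .
    . . . . . . . . . . .
    . . . . . . . . . . .
    . . . . . . . . . . .
    . . . . . . . . . . .
    . . . . . . . . . . .
    . . . . . . . . . . .

Final: 2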